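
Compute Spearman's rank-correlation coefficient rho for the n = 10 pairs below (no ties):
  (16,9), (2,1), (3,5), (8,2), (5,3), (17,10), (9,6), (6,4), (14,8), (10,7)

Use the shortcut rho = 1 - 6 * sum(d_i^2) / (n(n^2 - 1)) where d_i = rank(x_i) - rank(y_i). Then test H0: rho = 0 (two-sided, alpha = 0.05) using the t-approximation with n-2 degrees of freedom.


Step 1: Rank x and y separately (midranks; no ties here).
rank(x): 16->9, 2->1, 3->2, 8->5, 5->3, 17->10, 9->6, 6->4, 14->8, 10->7
rank(y): 9->9, 1->1, 5->5, 2->2, 3->3, 10->10, 6->6, 4->4, 8->8, 7->7
Step 2: d_i = R_x(i) - R_y(i); compute d_i^2.
  (9-9)^2=0, (1-1)^2=0, (2-5)^2=9, (5-2)^2=9, (3-3)^2=0, (10-10)^2=0, (6-6)^2=0, (4-4)^2=0, (8-8)^2=0, (7-7)^2=0
sum(d^2) = 18.
Step 3: rho = 1 - 6*18 / (10*(10^2 - 1)) = 1 - 108/990 = 0.890909.
Step 4: Under H0, t = rho * sqrt((n-2)/(1-rho^2)) = 5.5482 ~ t(8).
Step 5: Two-sided p-value from the t-distribution with 8 df = 0.000542.
Step 6: alpha = 0.05. reject H0.

rho = 0.8909, p = 0.000542, reject H0 at alpha = 0.05.


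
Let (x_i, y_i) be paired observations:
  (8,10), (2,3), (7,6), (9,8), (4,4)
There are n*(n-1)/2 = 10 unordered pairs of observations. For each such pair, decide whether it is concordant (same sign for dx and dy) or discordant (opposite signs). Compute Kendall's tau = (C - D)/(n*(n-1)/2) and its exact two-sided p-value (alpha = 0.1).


Step 1: Enumerate the 10 unordered pairs (i,j) with i<j and classify each by sign(x_j-x_i) * sign(y_j-y_i).
  (1,2):dx=-6,dy=-7->C; (1,3):dx=-1,dy=-4->C; (1,4):dx=+1,dy=-2->D; (1,5):dx=-4,dy=-6->C
  (2,3):dx=+5,dy=+3->C; (2,4):dx=+7,dy=+5->C; (2,5):dx=+2,dy=+1->C; (3,4):dx=+2,dy=+2->C
  (3,5):dx=-3,dy=-2->C; (4,5):dx=-5,dy=-4->C
Step 2: C = 9, D = 1, total pairs = 10.
Step 3: tau = (C - D)/(n(n-1)/2) = (9 - 1)/10 = 0.800000.
Step 4: Exact two-sided p-value (enumerate n! = 120 permutations of y under H0): p = 0.083333.
Step 5: alpha = 0.1. reject H0.

tau_b = 0.8000 (C=9, D=1), p = 0.083333, reject H0.


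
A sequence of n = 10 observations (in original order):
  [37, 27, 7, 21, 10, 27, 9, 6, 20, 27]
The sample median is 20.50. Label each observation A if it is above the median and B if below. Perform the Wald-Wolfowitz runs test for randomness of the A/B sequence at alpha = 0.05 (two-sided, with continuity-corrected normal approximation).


Step 1: Compute median = 20.50; label A = above, B = below.
Labels in order: AABABABBBA  (n_A = 5, n_B = 5)
Step 2: Count runs R = 7.
Step 3: Under H0 (random ordering), E[R] = 2*n_A*n_B/(n_A+n_B) + 1 = 2*5*5/10 + 1 = 6.0000.
        Var[R] = 2*n_A*n_B*(2*n_A*n_B - n_A - n_B) / ((n_A+n_B)^2 * (n_A+n_B-1)) = 2000/900 = 2.2222.
        SD[R] = 1.4907.
Step 4: Continuity-corrected z = (R - 0.5 - E[R]) / SD[R] = (7 - 0.5 - 6.0000) / 1.4907 = 0.3354.
Step 5: Two-sided p-value via normal approximation = 2*(1 - Phi(|z|)) = 0.737316.
Step 6: alpha = 0.05. fail to reject H0.

R = 7, z = 0.3354, p = 0.737316, fail to reject H0.


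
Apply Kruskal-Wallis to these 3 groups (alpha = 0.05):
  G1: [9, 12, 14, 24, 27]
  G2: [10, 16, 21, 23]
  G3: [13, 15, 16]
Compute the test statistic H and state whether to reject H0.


Step 1: Combine all N = 12 observations and assign midranks.
sorted (value, group, rank): (9,G1,1), (10,G2,2), (12,G1,3), (13,G3,4), (14,G1,5), (15,G3,6), (16,G2,7.5), (16,G3,7.5), (21,G2,9), (23,G2,10), (24,G1,11), (27,G1,12)
Step 2: Sum ranks within each group.
R_1 = 32 (n_1 = 5)
R_2 = 28.5 (n_2 = 4)
R_3 = 17.5 (n_3 = 3)
Step 3: H = 12/(N(N+1)) * sum(R_i^2/n_i) - 3(N+1)
     = 12/(12*13) * (32^2/5 + 28.5^2/4 + 17.5^2/3) - 3*13
     = 0.076923 * 509.946 - 39
     = 0.226603.
Step 4: Ties present; correction factor C = 1 - 6/(12^3 - 12) = 0.996503. Corrected H = 0.226603 / 0.996503 = 0.227398.
Step 5: Under H0, H ~ chi^2(2); p-value = 0.892527.
Step 6: alpha = 0.05. fail to reject H0.

H = 0.2274, df = 2, p = 0.892527, fail to reject H0.


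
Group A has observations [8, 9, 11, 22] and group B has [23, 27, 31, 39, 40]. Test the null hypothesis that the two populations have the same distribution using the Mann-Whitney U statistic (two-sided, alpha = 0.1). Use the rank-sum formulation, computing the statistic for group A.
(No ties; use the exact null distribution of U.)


Step 1: Combine and sort all 9 observations; assign midranks.
sorted (value, group): (8,X), (9,X), (11,X), (22,X), (23,Y), (27,Y), (31,Y), (39,Y), (40,Y)
ranks: 8->1, 9->2, 11->3, 22->4, 23->5, 27->6, 31->7, 39->8, 40->9
Step 2: Rank sum for X: R1 = 1 + 2 + 3 + 4 = 10.
Step 3: U_X = R1 - n1(n1+1)/2 = 10 - 4*5/2 = 10 - 10 = 0.
       U_Y = n1*n2 - U_X = 20 - 0 = 20.
Step 4: No ties, so the exact null distribution of U (based on enumerating the C(9,4) = 126 equally likely rank assignments) gives the two-sided p-value.
Step 5: p-value = 0.015873; compare to alpha = 0.1. reject H0.

U_X = 0, p = 0.015873, reject H0 at alpha = 0.1.


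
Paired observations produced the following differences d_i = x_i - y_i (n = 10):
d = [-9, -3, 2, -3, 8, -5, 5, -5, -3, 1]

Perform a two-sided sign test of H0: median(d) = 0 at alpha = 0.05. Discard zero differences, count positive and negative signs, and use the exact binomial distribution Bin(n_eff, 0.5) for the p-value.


Step 1: Discard zero differences. Original n = 10; n_eff = number of nonzero differences = 10.
Nonzero differences (with sign): -9, -3, +2, -3, +8, -5, +5, -5, -3, +1
Step 2: Count signs: positive = 4, negative = 6.
Step 3: Under H0: P(positive) = 0.5, so the number of positives S ~ Bin(10, 0.5).
Step 4: Two-sided exact p-value = sum of Bin(10,0.5) probabilities at or below the observed probability = 0.753906.
Step 5: alpha = 0.05. fail to reject H0.

n_eff = 10, pos = 4, neg = 6, p = 0.753906, fail to reject H0.


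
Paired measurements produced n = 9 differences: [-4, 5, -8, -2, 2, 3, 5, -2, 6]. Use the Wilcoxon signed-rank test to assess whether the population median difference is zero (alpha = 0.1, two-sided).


Step 1: Drop any zero differences (none here) and take |d_i|.
|d| = [4, 5, 8, 2, 2, 3, 5, 2, 6]
Step 2: Midrank |d_i| (ties get averaged ranks).
ranks: |4|->5, |5|->6.5, |8|->9, |2|->2, |2|->2, |3|->4, |5|->6.5, |2|->2, |6|->8
Step 3: Attach original signs; sum ranks with positive sign and with negative sign.
W+ = 6.5 + 2 + 4 + 6.5 + 8 = 27
W- = 5 + 9 + 2 + 2 = 18
(Check: W+ + W- = 45 should equal n(n+1)/2 = 45.)
Step 4: Test statistic W = min(W+, W-) = 18.
Step 5: Ties in |d|, so use the tie-corrected normal approximation.
        E[W] = n(n+1)/4 = 9*10/4 = 22.5.
        Tie groups: |d|=2 (t=3), |d|=5 (t=2); sum(t^3 - t) = 30.
        Var[W] = n(n+1)(2n+1)/24 - sum(t^3-t)/48 = 1710/24 - 30/48 = 70.625.
        z = (W - E[W]) / sqrt(Var[W]) = (18 - 22.5) / 8.4039 = -0.5355.
        Two-sided p = 2*Phi(z) = 0.592326.
Step 6: alpha = 0.1. fail to reject H0.

W+ = 27, W- = 18, W = min = 18, p = 0.592326, fail to reject H0.


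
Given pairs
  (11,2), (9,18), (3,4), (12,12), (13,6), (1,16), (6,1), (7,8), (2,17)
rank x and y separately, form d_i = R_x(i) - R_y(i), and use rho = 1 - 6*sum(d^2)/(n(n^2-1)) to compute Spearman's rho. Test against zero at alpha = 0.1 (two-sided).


Step 1: Rank x and y separately (midranks; no ties here).
rank(x): 11->7, 9->6, 3->3, 12->8, 13->9, 1->1, 6->4, 7->5, 2->2
rank(y): 2->2, 18->9, 4->3, 12->6, 6->4, 16->7, 1->1, 8->5, 17->8
Step 2: d_i = R_x(i) - R_y(i); compute d_i^2.
  (7-2)^2=25, (6-9)^2=9, (3-3)^2=0, (8-6)^2=4, (9-4)^2=25, (1-7)^2=36, (4-1)^2=9, (5-5)^2=0, (2-8)^2=36
sum(d^2) = 144.
Step 3: rho = 1 - 6*144 / (9*(9^2 - 1)) = 1 - 864/720 = -0.200000.
Step 4: Under H0, t = rho * sqrt((n-2)/(1-rho^2)) = -0.5401 ~ t(7).
Step 5: Two-sided p-value from the t-distribution with 7 df = 0.605901.
Step 6: alpha = 0.1. fail to reject H0.

rho = -0.2000, p = 0.605901, fail to reject H0 at alpha = 0.1.


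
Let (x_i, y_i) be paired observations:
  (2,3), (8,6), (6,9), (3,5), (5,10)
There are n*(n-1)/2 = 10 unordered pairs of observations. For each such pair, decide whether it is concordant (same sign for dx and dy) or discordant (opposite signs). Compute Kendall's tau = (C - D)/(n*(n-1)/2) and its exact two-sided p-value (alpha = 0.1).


Step 1: Enumerate the 10 unordered pairs (i,j) with i<j and classify each by sign(x_j-x_i) * sign(y_j-y_i).
  (1,2):dx=+6,dy=+3->C; (1,3):dx=+4,dy=+6->C; (1,4):dx=+1,dy=+2->C; (1,5):dx=+3,dy=+7->C
  (2,3):dx=-2,dy=+3->D; (2,4):dx=-5,dy=-1->C; (2,5):dx=-3,dy=+4->D; (3,4):dx=-3,dy=-4->C
  (3,5):dx=-1,dy=+1->D; (4,5):dx=+2,dy=+5->C
Step 2: C = 7, D = 3, total pairs = 10.
Step 3: tau = (C - D)/(n(n-1)/2) = (7 - 3)/10 = 0.400000.
Step 4: Exact two-sided p-value (enumerate n! = 120 permutations of y under H0): p = 0.483333.
Step 5: alpha = 0.1. fail to reject H0.

tau_b = 0.4000 (C=7, D=3), p = 0.483333, fail to reject H0.


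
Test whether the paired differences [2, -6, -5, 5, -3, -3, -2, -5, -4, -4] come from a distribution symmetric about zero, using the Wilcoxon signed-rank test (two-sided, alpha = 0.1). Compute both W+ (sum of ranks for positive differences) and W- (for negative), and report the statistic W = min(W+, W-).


Step 1: Drop any zero differences (none here) and take |d_i|.
|d| = [2, 6, 5, 5, 3, 3, 2, 5, 4, 4]
Step 2: Midrank |d_i| (ties get averaged ranks).
ranks: |2|->1.5, |6|->10, |5|->8, |5|->8, |3|->3.5, |3|->3.5, |2|->1.5, |5|->8, |4|->5.5, |4|->5.5
Step 3: Attach original signs; sum ranks with positive sign and with negative sign.
W+ = 1.5 + 8 = 9.5
W- = 10 + 8 + 3.5 + 3.5 + 1.5 + 8 + 5.5 + 5.5 = 45.5
(Check: W+ + W- = 55 should equal n(n+1)/2 = 55.)
Step 4: Test statistic W = min(W+, W-) = 9.5.
Step 5: Ties in |d|, so use the tie-corrected normal approximation.
        E[W] = n(n+1)/4 = 10*11/4 = 27.5.
        Tie groups: |d|=2 (t=2), |d|=3 (t=2), |d|=4 (t=2), |d|=5 (t=3); sum(t^3 - t) = 42.
        Var[W] = n(n+1)(2n+1)/24 - sum(t^3-t)/48 = 2310/24 - 42/48 = 95.375.
        z = (W - E[W]) / sqrt(Var[W]) = (9.5 - 27.5) / 9.7660 = -1.8431.
        Two-sided p = 2*Phi(z) = 0.065310.
Step 6: alpha = 0.1. reject H0.

W+ = 9.5, W- = 45.5, W = min = 9.5, p = 0.065310, reject H0.


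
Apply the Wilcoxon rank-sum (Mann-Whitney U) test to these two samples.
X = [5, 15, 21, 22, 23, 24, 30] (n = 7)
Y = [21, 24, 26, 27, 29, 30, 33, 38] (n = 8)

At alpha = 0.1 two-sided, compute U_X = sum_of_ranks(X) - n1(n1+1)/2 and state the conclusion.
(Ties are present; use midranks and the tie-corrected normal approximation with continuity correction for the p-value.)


Step 1: Combine and sort all 15 observations; assign midranks.
sorted (value, group): (5,X), (15,X), (21,X), (21,Y), (22,X), (23,X), (24,X), (24,Y), (26,Y), (27,Y), (29,Y), (30,X), (30,Y), (33,Y), (38,Y)
ranks: 5->1, 15->2, 21->3.5, 21->3.5, 22->5, 23->6, 24->7.5, 24->7.5, 26->9, 27->10, 29->11, 30->12.5, 30->12.5, 33->14, 38->15
Step 2: Rank sum for X: R1 = 1 + 2 + 3.5 + 5 + 6 + 7.5 + 12.5 = 37.5.
Step 3: U_X = R1 - n1(n1+1)/2 = 37.5 - 7*8/2 = 37.5 - 28 = 9.5.
       U_Y = n1*n2 - U_X = 56 - 9.5 = 46.5.
Step 4: Ties are present, so use the tie-corrected normal approximation (with continuity correction) for the p-value.
Step 5: p-value = 0.036735; compare to alpha = 0.1. reject H0.

U_X = 9.5, p = 0.036735, reject H0 at alpha = 0.1.


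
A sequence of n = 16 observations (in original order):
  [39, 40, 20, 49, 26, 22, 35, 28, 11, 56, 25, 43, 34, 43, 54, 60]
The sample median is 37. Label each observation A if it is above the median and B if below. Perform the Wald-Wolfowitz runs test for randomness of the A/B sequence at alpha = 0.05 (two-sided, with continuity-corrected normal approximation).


Step 1: Compute median = 37; label A = above, B = below.
Labels in order: AABABBBBBABABAAA  (n_A = 8, n_B = 8)
Step 2: Count runs R = 9.
Step 3: Under H0 (random ordering), E[R] = 2*n_A*n_B/(n_A+n_B) + 1 = 2*8*8/16 + 1 = 9.0000.
        Var[R] = 2*n_A*n_B*(2*n_A*n_B - n_A - n_B) / ((n_A+n_B)^2 * (n_A+n_B-1)) = 14336/3840 = 3.7333.
        SD[R] = 1.9322.
Step 4: R = E[R], so z = 0 with no continuity correction.
Step 5: Two-sided p-value via normal approximation = 2*(1 - Phi(|z|)) = 1.000000.
Step 6: alpha = 0.05. fail to reject H0.

R = 9, z = 0.0000, p = 1.000000, fail to reject H0.


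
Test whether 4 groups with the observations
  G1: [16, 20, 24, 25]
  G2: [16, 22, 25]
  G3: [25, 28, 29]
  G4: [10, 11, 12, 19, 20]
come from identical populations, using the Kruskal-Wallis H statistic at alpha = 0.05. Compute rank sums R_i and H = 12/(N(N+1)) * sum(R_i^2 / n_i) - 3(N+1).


Step 1: Combine all N = 15 observations and assign midranks.
sorted (value, group, rank): (10,G4,1), (11,G4,2), (12,G4,3), (16,G1,4.5), (16,G2,4.5), (19,G4,6), (20,G1,7.5), (20,G4,7.5), (22,G2,9), (24,G1,10), (25,G1,12), (25,G2,12), (25,G3,12), (28,G3,14), (29,G3,15)
Step 2: Sum ranks within each group.
R_1 = 34 (n_1 = 4)
R_2 = 25.5 (n_2 = 3)
R_3 = 41 (n_3 = 3)
R_4 = 19.5 (n_4 = 5)
Step 3: H = 12/(N(N+1)) * sum(R_i^2/n_i) - 3(N+1)
     = 12/(15*16) * (34^2/4 + 25.5^2/3 + 41^2/3 + 19.5^2/5) - 3*16
     = 0.050000 * 1142.13 - 48
     = 9.106667.
Step 4: Ties present; correction factor C = 1 - 36/(15^3 - 15) = 0.989286. Corrected H = 9.106667 / 0.989286 = 9.205295.
Step 5: Under H0, H ~ chi^2(3); p-value = 0.026682.
Step 6: alpha = 0.05. reject H0.

H = 9.2053, df = 3, p = 0.026682, reject H0.


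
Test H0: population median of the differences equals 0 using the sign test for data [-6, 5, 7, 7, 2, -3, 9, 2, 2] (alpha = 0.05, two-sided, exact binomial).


Step 1: Discard zero differences. Original n = 9; n_eff = number of nonzero differences = 9.
Nonzero differences (with sign): -6, +5, +7, +7, +2, -3, +9, +2, +2
Step 2: Count signs: positive = 7, negative = 2.
Step 3: Under H0: P(positive) = 0.5, so the number of positives S ~ Bin(9, 0.5).
Step 4: Two-sided exact p-value = sum of Bin(9,0.5) probabilities at or below the observed probability = 0.179688.
Step 5: alpha = 0.05. fail to reject H0.

n_eff = 9, pos = 7, neg = 2, p = 0.179688, fail to reject H0.


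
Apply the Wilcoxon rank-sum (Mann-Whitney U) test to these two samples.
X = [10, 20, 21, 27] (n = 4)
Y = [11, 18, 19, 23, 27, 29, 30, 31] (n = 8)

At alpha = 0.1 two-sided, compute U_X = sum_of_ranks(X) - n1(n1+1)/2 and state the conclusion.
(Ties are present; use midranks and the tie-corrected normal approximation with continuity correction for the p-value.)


Step 1: Combine and sort all 12 observations; assign midranks.
sorted (value, group): (10,X), (11,Y), (18,Y), (19,Y), (20,X), (21,X), (23,Y), (27,X), (27,Y), (29,Y), (30,Y), (31,Y)
ranks: 10->1, 11->2, 18->3, 19->4, 20->5, 21->6, 23->7, 27->8.5, 27->8.5, 29->10, 30->11, 31->12
Step 2: Rank sum for X: R1 = 1 + 5 + 6 + 8.5 = 20.5.
Step 3: U_X = R1 - n1(n1+1)/2 = 20.5 - 4*5/2 = 20.5 - 10 = 10.5.
       U_Y = n1*n2 - U_X = 32 - 10.5 = 21.5.
Step 4: Ties are present, so use the tie-corrected normal approximation (with continuity correction) for the p-value.
Step 5: p-value = 0.394938; compare to alpha = 0.1. fail to reject H0.

U_X = 10.5, p = 0.394938, fail to reject H0 at alpha = 0.1.


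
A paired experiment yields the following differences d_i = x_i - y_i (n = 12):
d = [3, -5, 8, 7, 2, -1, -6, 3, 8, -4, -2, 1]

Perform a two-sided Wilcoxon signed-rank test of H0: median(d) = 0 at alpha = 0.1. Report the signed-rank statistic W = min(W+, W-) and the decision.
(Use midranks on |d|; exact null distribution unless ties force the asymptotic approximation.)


Step 1: Drop any zero differences (none here) and take |d_i|.
|d| = [3, 5, 8, 7, 2, 1, 6, 3, 8, 4, 2, 1]
Step 2: Midrank |d_i| (ties get averaged ranks).
ranks: |3|->5.5, |5|->8, |8|->11.5, |7|->10, |2|->3.5, |1|->1.5, |6|->9, |3|->5.5, |8|->11.5, |4|->7, |2|->3.5, |1|->1.5
Step 3: Attach original signs; sum ranks with positive sign and with negative sign.
W+ = 5.5 + 11.5 + 10 + 3.5 + 5.5 + 11.5 + 1.5 = 49
W- = 8 + 1.5 + 9 + 7 + 3.5 = 29
(Check: W+ + W- = 78 should equal n(n+1)/2 = 78.)
Step 4: Test statistic W = min(W+, W-) = 29.
Step 5: Ties in |d|, so use the tie-corrected normal approximation.
        E[W] = n(n+1)/4 = 12*13/4 = 39.
        Tie groups: |d|=1 (t=2), |d|=2 (t=2), |d|=3 (t=2), |d|=8 (t=2); sum(t^3 - t) = 24.
        Var[W] = n(n+1)(2n+1)/24 - sum(t^3-t)/48 = 3900/24 - 24/48 = 162.
        z = (W - E[W]) / sqrt(Var[W]) = (29 - 39) / 12.7279 = -0.7857.
        Two-sided p = 2*Phi(z) = 0.432058.
Step 6: alpha = 0.1. fail to reject H0.

W+ = 49, W- = 29, W = min = 29, p = 0.432058, fail to reject H0.


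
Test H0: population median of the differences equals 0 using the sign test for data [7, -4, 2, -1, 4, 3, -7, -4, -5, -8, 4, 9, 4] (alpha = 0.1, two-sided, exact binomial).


Step 1: Discard zero differences. Original n = 13; n_eff = number of nonzero differences = 13.
Nonzero differences (with sign): +7, -4, +2, -1, +4, +3, -7, -4, -5, -8, +4, +9, +4
Step 2: Count signs: positive = 7, negative = 6.
Step 3: Under H0: P(positive) = 0.5, so the number of positives S ~ Bin(13, 0.5).
Step 4: Two-sided exact p-value = sum of Bin(13,0.5) probabilities at or below the observed probability = 1.000000.
Step 5: alpha = 0.1. fail to reject H0.

n_eff = 13, pos = 7, neg = 6, p = 1.000000, fail to reject H0.


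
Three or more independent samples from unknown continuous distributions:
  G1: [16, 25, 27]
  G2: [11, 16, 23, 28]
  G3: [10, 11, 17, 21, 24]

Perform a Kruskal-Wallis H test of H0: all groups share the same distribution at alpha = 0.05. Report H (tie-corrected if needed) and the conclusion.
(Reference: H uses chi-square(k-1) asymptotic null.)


Step 1: Combine all N = 12 observations and assign midranks.
sorted (value, group, rank): (10,G3,1), (11,G2,2.5), (11,G3,2.5), (16,G1,4.5), (16,G2,4.5), (17,G3,6), (21,G3,7), (23,G2,8), (24,G3,9), (25,G1,10), (27,G1,11), (28,G2,12)
Step 2: Sum ranks within each group.
R_1 = 25.5 (n_1 = 3)
R_2 = 27 (n_2 = 4)
R_3 = 25.5 (n_3 = 5)
Step 3: H = 12/(N(N+1)) * sum(R_i^2/n_i) - 3(N+1)
     = 12/(12*13) * (25.5^2/3 + 27^2/4 + 25.5^2/5) - 3*13
     = 0.076923 * 529.05 - 39
     = 1.696154.
Step 4: Ties present; correction factor C = 1 - 12/(12^3 - 12) = 0.993007. Corrected H = 1.696154 / 0.993007 = 1.708099.
Step 5: Under H0, H ~ chi^2(2); p-value = 0.425688.
Step 6: alpha = 0.05. fail to reject H0.

H = 1.7081, df = 2, p = 0.425688, fail to reject H0.


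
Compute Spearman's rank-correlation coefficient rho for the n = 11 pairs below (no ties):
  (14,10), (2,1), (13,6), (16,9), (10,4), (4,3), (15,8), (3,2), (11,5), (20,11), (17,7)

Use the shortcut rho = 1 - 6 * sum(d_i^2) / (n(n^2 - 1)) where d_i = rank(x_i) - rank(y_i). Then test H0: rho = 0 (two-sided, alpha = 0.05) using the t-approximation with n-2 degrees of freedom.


Step 1: Rank x and y separately (midranks; no ties here).
rank(x): 14->7, 2->1, 13->6, 16->9, 10->4, 4->3, 15->8, 3->2, 11->5, 20->11, 17->10
rank(y): 10->10, 1->1, 6->6, 9->9, 4->4, 3->3, 8->8, 2->2, 5->5, 11->11, 7->7
Step 2: d_i = R_x(i) - R_y(i); compute d_i^2.
  (7-10)^2=9, (1-1)^2=0, (6-6)^2=0, (9-9)^2=0, (4-4)^2=0, (3-3)^2=0, (8-8)^2=0, (2-2)^2=0, (5-5)^2=0, (11-11)^2=0, (10-7)^2=9
sum(d^2) = 18.
Step 3: rho = 1 - 6*18 / (11*(11^2 - 1)) = 1 - 108/1320 = 0.918182.
Step 4: Under H0, t = rho * sqrt((n-2)/(1-rho^2)) = 6.9531 ~ t(9).
Step 5: Two-sided p-value from the t-distribution with 9 df = 0.000067.
Step 6: alpha = 0.05. reject H0.

rho = 0.9182, p = 0.000067, reject H0 at alpha = 0.05.


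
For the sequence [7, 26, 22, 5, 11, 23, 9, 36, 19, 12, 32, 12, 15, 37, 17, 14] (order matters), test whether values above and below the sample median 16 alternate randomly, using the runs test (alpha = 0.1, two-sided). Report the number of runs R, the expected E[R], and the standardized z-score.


Step 1: Compute median = 16; label A = above, B = below.
Labels in order: BAABBABAABABBAAB  (n_A = 8, n_B = 8)
Step 2: Count runs R = 11.
Step 3: Under H0 (random ordering), E[R] = 2*n_A*n_B/(n_A+n_B) + 1 = 2*8*8/16 + 1 = 9.0000.
        Var[R] = 2*n_A*n_B*(2*n_A*n_B - n_A - n_B) / ((n_A+n_B)^2 * (n_A+n_B-1)) = 14336/3840 = 3.7333.
        SD[R] = 1.9322.
Step 4: Continuity-corrected z = (R - 0.5 - E[R]) / SD[R] = (11 - 0.5 - 9.0000) / 1.9322 = 0.7763.
Step 5: Two-sided p-value via normal approximation = 2*(1 - Phi(|z|)) = 0.437558.
Step 6: alpha = 0.1. fail to reject H0.

R = 11, z = 0.7763, p = 0.437558, fail to reject H0.


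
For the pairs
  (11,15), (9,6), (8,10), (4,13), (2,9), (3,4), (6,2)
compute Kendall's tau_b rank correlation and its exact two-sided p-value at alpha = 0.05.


Step 1: Enumerate the 21 unordered pairs (i,j) with i<j and classify each by sign(x_j-x_i) * sign(y_j-y_i).
  (1,2):dx=-2,dy=-9->C; (1,3):dx=-3,dy=-5->C; (1,4):dx=-7,dy=-2->C; (1,5):dx=-9,dy=-6->C
  (1,6):dx=-8,dy=-11->C; (1,7):dx=-5,dy=-13->C; (2,3):dx=-1,dy=+4->D; (2,4):dx=-5,dy=+7->D
  (2,5):dx=-7,dy=+3->D; (2,6):dx=-6,dy=-2->C; (2,7):dx=-3,dy=-4->C; (3,4):dx=-4,dy=+3->D
  (3,5):dx=-6,dy=-1->C; (3,6):dx=-5,dy=-6->C; (3,7):dx=-2,dy=-8->C; (4,5):dx=-2,dy=-4->C
  (4,6):dx=-1,dy=-9->C; (4,7):dx=+2,dy=-11->D; (5,6):dx=+1,dy=-5->D; (5,7):dx=+4,dy=-7->D
  (6,7):dx=+3,dy=-2->D
Step 2: C = 13, D = 8, total pairs = 21.
Step 3: tau = (C - D)/(n(n-1)/2) = (13 - 8)/21 = 0.238095.
Step 4: Exact two-sided p-value (enumerate n! = 5040 permutations of y under H0): p = 0.561905.
Step 5: alpha = 0.05. fail to reject H0.

tau_b = 0.2381 (C=13, D=8), p = 0.561905, fail to reject H0.


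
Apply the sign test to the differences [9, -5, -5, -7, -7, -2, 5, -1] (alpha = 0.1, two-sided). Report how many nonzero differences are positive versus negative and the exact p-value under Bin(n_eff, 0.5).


Step 1: Discard zero differences. Original n = 8; n_eff = number of nonzero differences = 8.
Nonzero differences (with sign): +9, -5, -5, -7, -7, -2, +5, -1
Step 2: Count signs: positive = 2, negative = 6.
Step 3: Under H0: P(positive) = 0.5, so the number of positives S ~ Bin(8, 0.5).
Step 4: Two-sided exact p-value = sum of Bin(8,0.5) probabilities at or below the observed probability = 0.289062.
Step 5: alpha = 0.1. fail to reject H0.

n_eff = 8, pos = 2, neg = 6, p = 0.289062, fail to reject H0.


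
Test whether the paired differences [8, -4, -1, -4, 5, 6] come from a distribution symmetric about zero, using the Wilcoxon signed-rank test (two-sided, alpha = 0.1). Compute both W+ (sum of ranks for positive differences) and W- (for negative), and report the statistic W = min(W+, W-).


Step 1: Drop any zero differences (none here) and take |d_i|.
|d| = [8, 4, 1, 4, 5, 6]
Step 2: Midrank |d_i| (ties get averaged ranks).
ranks: |8|->6, |4|->2.5, |1|->1, |4|->2.5, |5|->4, |6|->5
Step 3: Attach original signs; sum ranks with positive sign and with negative sign.
W+ = 6 + 4 + 5 = 15
W- = 2.5 + 1 + 2.5 = 6
(Check: W+ + W- = 21 should equal n(n+1)/2 = 21.)
Step 4: Test statistic W = min(W+, W-) = 6.
Step 5: Ties in |d|, so use the tie-corrected normal approximation.
        E[W] = n(n+1)/4 = 6*7/4 = 10.5.
        Tie groups: |d|=4 (t=2); sum(t^3 - t) = 6.
        Var[W] = n(n+1)(2n+1)/24 - sum(t^3-t)/48 = 546/24 - 6/48 = 22.625.
        z = (W - E[W]) / sqrt(Var[W]) = (6 - 10.5) / 4.7566 = -0.9461.
        Two-sided p = 2*Phi(z) = 0.344118.
Step 6: alpha = 0.1. fail to reject H0.

W+ = 15, W- = 6, W = min = 6, p = 0.344118, fail to reject H0.


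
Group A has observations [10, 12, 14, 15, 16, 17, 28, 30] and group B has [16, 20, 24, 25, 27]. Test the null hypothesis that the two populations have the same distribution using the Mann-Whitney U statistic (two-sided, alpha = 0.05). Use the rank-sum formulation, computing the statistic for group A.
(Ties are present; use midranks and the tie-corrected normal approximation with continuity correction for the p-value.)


Step 1: Combine and sort all 13 observations; assign midranks.
sorted (value, group): (10,X), (12,X), (14,X), (15,X), (16,X), (16,Y), (17,X), (20,Y), (24,Y), (25,Y), (27,Y), (28,X), (30,X)
ranks: 10->1, 12->2, 14->3, 15->4, 16->5.5, 16->5.5, 17->7, 20->8, 24->9, 25->10, 27->11, 28->12, 30->13
Step 2: Rank sum for X: R1 = 1 + 2 + 3 + 4 + 5.5 + 7 + 12 + 13 = 47.5.
Step 3: U_X = R1 - n1(n1+1)/2 = 47.5 - 8*9/2 = 47.5 - 36 = 11.5.
       U_Y = n1*n2 - U_X = 40 - 11.5 = 28.5.
Step 4: Ties are present, so use the tie-corrected normal approximation (with continuity correction) for the p-value.
Step 5: p-value = 0.240919; compare to alpha = 0.05. fail to reject H0.

U_X = 11.5, p = 0.240919, fail to reject H0 at alpha = 0.05.


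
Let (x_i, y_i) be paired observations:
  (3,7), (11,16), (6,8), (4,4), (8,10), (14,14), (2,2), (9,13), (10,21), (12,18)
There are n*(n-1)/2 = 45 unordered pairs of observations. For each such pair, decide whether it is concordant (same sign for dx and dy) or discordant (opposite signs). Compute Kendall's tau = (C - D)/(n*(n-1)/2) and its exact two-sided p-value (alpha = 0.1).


Step 1: Enumerate the 45 unordered pairs (i,j) with i<j and classify each by sign(x_j-x_i) * sign(y_j-y_i).
  (1,2):dx=+8,dy=+9->C; (1,3):dx=+3,dy=+1->C; (1,4):dx=+1,dy=-3->D; (1,5):dx=+5,dy=+3->C
  (1,6):dx=+11,dy=+7->C; (1,7):dx=-1,dy=-5->C; (1,8):dx=+6,dy=+6->C; (1,9):dx=+7,dy=+14->C
  (1,10):dx=+9,dy=+11->C; (2,3):dx=-5,dy=-8->C; (2,4):dx=-7,dy=-12->C; (2,5):dx=-3,dy=-6->C
  (2,6):dx=+3,dy=-2->D; (2,7):dx=-9,dy=-14->C; (2,8):dx=-2,dy=-3->C; (2,9):dx=-1,dy=+5->D
  (2,10):dx=+1,dy=+2->C; (3,4):dx=-2,dy=-4->C; (3,5):dx=+2,dy=+2->C; (3,6):dx=+8,dy=+6->C
  (3,7):dx=-4,dy=-6->C; (3,8):dx=+3,dy=+5->C; (3,9):dx=+4,dy=+13->C; (3,10):dx=+6,dy=+10->C
  (4,5):dx=+4,dy=+6->C; (4,6):dx=+10,dy=+10->C; (4,7):dx=-2,dy=-2->C; (4,8):dx=+5,dy=+9->C
  (4,9):dx=+6,dy=+17->C; (4,10):dx=+8,dy=+14->C; (5,6):dx=+6,dy=+4->C; (5,7):dx=-6,dy=-8->C
  (5,8):dx=+1,dy=+3->C; (5,9):dx=+2,dy=+11->C; (5,10):dx=+4,dy=+8->C; (6,7):dx=-12,dy=-12->C
  (6,8):dx=-5,dy=-1->C; (6,9):dx=-4,dy=+7->D; (6,10):dx=-2,dy=+4->D; (7,8):dx=+7,dy=+11->C
  (7,9):dx=+8,dy=+19->C; (7,10):dx=+10,dy=+16->C; (8,9):dx=+1,dy=+8->C; (8,10):dx=+3,dy=+5->C
  (9,10):dx=+2,dy=-3->D
Step 2: C = 39, D = 6, total pairs = 45.
Step 3: tau = (C - D)/(n(n-1)/2) = (39 - 6)/45 = 0.733333.
Step 4: Exact two-sided p-value (enumerate n! = 3628800 permutations of y under H0): p = 0.002213.
Step 5: alpha = 0.1. reject H0.

tau_b = 0.7333 (C=39, D=6), p = 0.002213, reject H0.


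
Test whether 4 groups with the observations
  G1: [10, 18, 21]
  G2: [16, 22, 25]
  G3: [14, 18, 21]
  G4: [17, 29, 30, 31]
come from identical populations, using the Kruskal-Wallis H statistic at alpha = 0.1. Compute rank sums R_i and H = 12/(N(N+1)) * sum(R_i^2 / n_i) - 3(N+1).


Step 1: Combine all N = 13 observations and assign midranks.
sorted (value, group, rank): (10,G1,1), (14,G3,2), (16,G2,3), (17,G4,4), (18,G1,5.5), (18,G3,5.5), (21,G1,7.5), (21,G3,7.5), (22,G2,9), (25,G2,10), (29,G4,11), (30,G4,12), (31,G4,13)
Step 2: Sum ranks within each group.
R_1 = 14 (n_1 = 3)
R_2 = 22 (n_2 = 3)
R_3 = 15 (n_3 = 3)
R_4 = 40 (n_4 = 4)
Step 3: H = 12/(N(N+1)) * sum(R_i^2/n_i) - 3(N+1)
     = 12/(13*14) * (14^2/3 + 22^2/3 + 15^2/3 + 40^2/4) - 3*14
     = 0.065934 * 701.667 - 42
     = 4.263736.
Step 4: Ties present; correction factor C = 1 - 12/(13^3 - 13) = 0.994505. Corrected H = 4.263736 / 0.994505 = 4.287293.
Step 5: Under H0, H ~ chi^2(3); p-value = 0.232066.
Step 6: alpha = 0.1. fail to reject H0.

H = 4.2873, df = 3, p = 0.232066, fail to reject H0.


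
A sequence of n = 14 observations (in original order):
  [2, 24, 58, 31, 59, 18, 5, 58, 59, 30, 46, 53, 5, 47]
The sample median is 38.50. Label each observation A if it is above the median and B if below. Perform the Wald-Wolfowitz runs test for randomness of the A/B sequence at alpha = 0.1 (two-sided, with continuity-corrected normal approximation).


Step 1: Compute median = 38.50; label A = above, B = below.
Labels in order: BBABABBAABAABA  (n_A = 7, n_B = 7)
Step 2: Count runs R = 10.
Step 3: Under H0 (random ordering), E[R] = 2*n_A*n_B/(n_A+n_B) + 1 = 2*7*7/14 + 1 = 8.0000.
        Var[R] = 2*n_A*n_B*(2*n_A*n_B - n_A - n_B) / ((n_A+n_B)^2 * (n_A+n_B-1)) = 8232/2548 = 3.2308.
        SD[R] = 1.7974.
Step 4: Continuity-corrected z = (R - 0.5 - E[R]) / SD[R] = (10 - 0.5 - 8.0000) / 1.7974 = 0.8345.
Step 5: Two-sided p-value via normal approximation = 2*(1 - Phi(|z|)) = 0.403986.
Step 6: alpha = 0.1. fail to reject H0.

R = 10, z = 0.8345, p = 0.403986, fail to reject H0.


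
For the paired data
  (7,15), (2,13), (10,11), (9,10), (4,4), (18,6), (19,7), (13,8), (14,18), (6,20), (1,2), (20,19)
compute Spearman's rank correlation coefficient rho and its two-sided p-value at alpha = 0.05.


Step 1: Rank x and y separately (midranks; no ties here).
rank(x): 7->5, 2->2, 10->7, 9->6, 4->3, 18->10, 19->11, 13->8, 14->9, 6->4, 1->1, 20->12
rank(y): 15->9, 13->8, 11->7, 10->6, 4->2, 6->3, 7->4, 8->5, 18->10, 20->12, 2->1, 19->11
Step 2: d_i = R_x(i) - R_y(i); compute d_i^2.
  (5-9)^2=16, (2-8)^2=36, (7-7)^2=0, (6-6)^2=0, (3-2)^2=1, (10-3)^2=49, (11-4)^2=49, (8-5)^2=9, (9-10)^2=1, (4-12)^2=64, (1-1)^2=0, (12-11)^2=1
sum(d^2) = 226.
Step 3: rho = 1 - 6*226 / (12*(12^2 - 1)) = 1 - 1356/1716 = 0.209790.
Step 4: Under H0, t = rho * sqrt((n-2)/(1-rho^2)) = 0.6785 ~ t(10).
Step 5: Two-sided p-value from the t-distribution with 10 df = 0.512841.
Step 6: alpha = 0.05. fail to reject H0.

rho = 0.2098, p = 0.512841, fail to reject H0 at alpha = 0.05.


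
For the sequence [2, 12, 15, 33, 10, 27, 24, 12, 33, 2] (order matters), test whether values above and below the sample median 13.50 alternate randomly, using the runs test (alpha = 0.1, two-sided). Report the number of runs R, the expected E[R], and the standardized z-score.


Step 1: Compute median = 13.50; label A = above, B = below.
Labels in order: BBAABAABAB  (n_A = 5, n_B = 5)
Step 2: Count runs R = 7.
Step 3: Under H0 (random ordering), E[R] = 2*n_A*n_B/(n_A+n_B) + 1 = 2*5*5/10 + 1 = 6.0000.
        Var[R] = 2*n_A*n_B*(2*n_A*n_B - n_A - n_B) / ((n_A+n_B)^2 * (n_A+n_B-1)) = 2000/900 = 2.2222.
        SD[R] = 1.4907.
Step 4: Continuity-corrected z = (R - 0.5 - E[R]) / SD[R] = (7 - 0.5 - 6.0000) / 1.4907 = 0.3354.
Step 5: Two-sided p-value via normal approximation = 2*(1 - Phi(|z|)) = 0.737316.
Step 6: alpha = 0.1. fail to reject H0.

R = 7, z = 0.3354, p = 0.737316, fail to reject H0.


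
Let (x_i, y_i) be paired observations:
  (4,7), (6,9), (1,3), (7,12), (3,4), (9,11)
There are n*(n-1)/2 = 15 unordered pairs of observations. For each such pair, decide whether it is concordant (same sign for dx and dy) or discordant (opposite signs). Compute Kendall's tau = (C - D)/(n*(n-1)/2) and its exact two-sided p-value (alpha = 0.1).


Step 1: Enumerate the 15 unordered pairs (i,j) with i<j and classify each by sign(x_j-x_i) * sign(y_j-y_i).
  (1,2):dx=+2,dy=+2->C; (1,3):dx=-3,dy=-4->C; (1,4):dx=+3,dy=+5->C; (1,5):dx=-1,dy=-3->C
  (1,6):dx=+5,dy=+4->C; (2,3):dx=-5,dy=-6->C; (2,4):dx=+1,dy=+3->C; (2,5):dx=-3,dy=-5->C
  (2,6):dx=+3,dy=+2->C; (3,4):dx=+6,dy=+9->C; (3,5):dx=+2,dy=+1->C; (3,6):dx=+8,dy=+8->C
  (4,5):dx=-4,dy=-8->C; (4,6):dx=+2,dy=-1->D; (5,6):dx=+6,dy=+7->C
Step 2: C = 14, D = 1, total pairs = 15.
Step 3: tau = (C - D)/(n(n-1)/2) = (14 - 1)/15 = 0.866667.
Step 4: Exact two-sided p-value (enumerate n! = 720 permutations of y under H0): p = 0.016667.
Step 5: alpha = 0.1. reject H0.

tau_b = 0.8667 (C=14, D=1), p = 0.016667, reject H0.


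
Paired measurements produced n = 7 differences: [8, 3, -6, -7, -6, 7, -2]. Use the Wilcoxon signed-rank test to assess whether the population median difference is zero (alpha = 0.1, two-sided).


Step 1: Drop any zero differences (none here) and take |d_i|.
|d| = [8, 3, 6, 7, 6, 7, 2]
Step 2: Midrank |d_i| (ties get averaged ranks).
ranks: |8|->7, |3|->2, |6|->3.5, |7|->5.5, |6|->3.5, |7|->5.5, |2|->1
Step 3: Attach original signs; sum ranks with positive sign and with negative sign.
W+ = 7 + 2 + 5.5 = 14.5
W- = 3.5 + 5.5 + 3.5 + 1 = 13.5
(Check: W+ + W- = 28 should equal n(n+1)/2 = 28.)
Step 4: Test statistic W = min(W+, W-) = 13.5.
Step 5: Ties in |d|, so use the tie-corrected normal approximation.
        E[W] = n(n+1)/4 = 7*8/4 = 14.
        Tie groups: |d|=6 (t=2), |d|=7 (t=2); sum(t^3 - t) = 12.
        Var[W] = n(n+1)(2n+1)/24 - sum(t^3-t)/48 = 840/24 - 12/48 = 34.75.
        z = (W - E[W]) / sqrt(Var[W]) = (13.5 - 14) / 5.8949 = -0.0848.
        Two-sided p = 2*Phi(z) = 0.932405.
Step 6: alpha = 0.1. fail to reject H0.

W+ = 14.5, W- = 13.5, W = min = 13.5, p = 0.932405, fail to reject H0.


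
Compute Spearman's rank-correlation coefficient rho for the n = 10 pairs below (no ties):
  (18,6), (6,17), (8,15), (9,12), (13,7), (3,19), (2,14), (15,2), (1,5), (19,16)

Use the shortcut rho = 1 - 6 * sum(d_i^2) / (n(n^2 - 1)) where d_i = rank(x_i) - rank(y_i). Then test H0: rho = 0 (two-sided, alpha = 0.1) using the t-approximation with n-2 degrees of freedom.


Step 1: Rank x and y separately (midranks; no ties here).
rank(x): 18->9, 6->4, 8->5, 9->6, 13->7, 3->3, 2->2, 15->8, 1->1, 19->10
rank(y): 6->3, 17->9, 15->7, 12->5, 7->4, 19->10, 14->6, 2->1, 5->2, 16->8
Step 2: d_i = R_x(i) - R_y(i); compute d_i^2.
  (9-3)^2=36, (4-9)^2=25, (5-7)^2=4, (6-5)^2=1, (7-4)^2=9, (3-10)^2=49, (2-6)^2=16, (8-1)^2=49, (1-2)^2=1, (10-8)^2=4
sum(d^2) = 194.
Step 3: rho = 1 - 6*194 / (10*(10^2 - 1)) = 1 - 1164/990 = -0.175758.
Step 4: Under H0, t = rho * sqrt((n-2)/(1-rho^2)) = -0.5050 ~ t(8).
Step 5: Two-sided p-value from the t-distribution with 8 df = 0.627188.
Step 6: alpha = 0.1. fail to reject H0.

rho = -0.1758, p = 0.627188, fail to reject H0 at alpha = 0.1.


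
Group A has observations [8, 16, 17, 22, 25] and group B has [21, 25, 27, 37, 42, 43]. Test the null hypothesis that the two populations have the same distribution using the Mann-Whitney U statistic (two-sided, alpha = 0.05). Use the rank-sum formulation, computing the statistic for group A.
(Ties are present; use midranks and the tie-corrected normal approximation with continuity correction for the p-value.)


Step 1: Combine and sort all 11 observations; assign midranks.
sorted (value, group): (8,X), (16,X), (17,X), (21,Y), (22,X), (25,X), (25,Y), (27,Y), (37,Y), (42,Y), (43,Y)
ranks: 8->1, 16->2, 17->3, 21->4, 22->5, 25->6.5, 25->6.5, 27->8, 37->9, 42->10, 43->11
Step 2: Rank sum for X: R1 = 1 + 2 + 3 + 5 + 6.5 = 17.5.
Step 3: U_X = R1 - n1(n1+1)/2 = 17.5 - 5*6/2 = 17.5 - 15 = 2.5.
       U_Y = n1*n2 - U_X = 30 - 2.5 = 27.5.
Step 4: Ties are present, so use the tie-corrected normal approximation (with continuity correction) for the p-value.
Step 5: p-value = 0.028100; compare to alpha = 0.05. reject H0.

U_X = 2.5, p = 0.028100, reject H0 at alpha = 0.05.


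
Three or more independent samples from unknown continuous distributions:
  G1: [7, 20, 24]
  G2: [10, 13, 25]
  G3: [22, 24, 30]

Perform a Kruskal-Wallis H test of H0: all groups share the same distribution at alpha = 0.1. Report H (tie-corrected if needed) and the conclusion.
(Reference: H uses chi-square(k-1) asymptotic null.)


Step 1: Combine all N = 9 observations and assign midranks.
sorted (value, group, rank): (7,G1,1), (10,G2,2), (13,G2,3), (20,G1,4), (22,G3,5), (24,G1,6.5), (24,G3,6.5), (25,G2,8), (30,G3,9)
Step 2: Sum ranks within each group.
R_1 = 11.5 (n_1 = 3)
R_2 = 13 (n_2 = 3)
R_3 = 20.5 (n_3 = 3)
Step 3: H = 12/(N(N+1)) * sum(R_i^2/n_i) - 3(N+1)
     = 12/(9*10) * (11.5^2/3 + 13^2/3 + 20.5^2/3) - 3*10
     = 0.133333 * 240.5 - 30
     = 2.066667.
Step 4: Ties present; correction factor C = 1 - 6/(9^3 - 9) = 0.991667. Corrected H = 2.066667 / 0.991667 = 2.084034.
Step 5: Under H0, H ~ chi^2(2); p-value = 0.352743.
Step 6: alpha = 0.1. fail to reject H0.

H = 2.0840, df = 2, p = 0.352743, fail to reject H0.


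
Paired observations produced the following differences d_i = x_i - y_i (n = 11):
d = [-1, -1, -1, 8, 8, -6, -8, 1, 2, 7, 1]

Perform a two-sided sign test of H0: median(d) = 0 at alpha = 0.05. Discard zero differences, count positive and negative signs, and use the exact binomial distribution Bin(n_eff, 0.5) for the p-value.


Step 1: Discard zero differences. Original n = 11; n_eff = number of nonzero differences = 11.
Nonzero differences (with sign): -1, -1, -1, +8, +8, -6, -8, +1, +2, +7, +1
Step 2: Count signs: positive = 6, negative = 5.
Step 3: Under H0: P(positive) = 0.5, so the number of positives S ~ Bin(11, 0.5).
Step 4: Two-sided exact p-value = sum of Bin(11,0.5) probabilities at or below the observed probability = 1.000000.
Step 5: alpha = 0.05. fail to reject H0.

n_eff = 11, pos = 6, neg = 5, p = 1.000000, fail to reject H0.


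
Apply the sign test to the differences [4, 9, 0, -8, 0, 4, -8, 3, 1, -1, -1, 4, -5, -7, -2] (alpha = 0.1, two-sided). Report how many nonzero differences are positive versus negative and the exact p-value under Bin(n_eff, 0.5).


Step 1: Discard zero differences. Original n = 15; n_eff = number of nonzero differences = 13.
Nonzero differences (with sign): +4, +9, -8, +4, -8, +3, +1, -1, -1, +4, -5, -7, -2
Step 2: Count signs: positive = 6, negative = 7.
Step 3: Under H0: P(positive) = 0.5, so the number of positives S ~ Bin(13, 0.5).
Step 4: Two-sided exact p-value = sum of Bin(13,0.5) probabilities at or below the observed probability = 1.000000.
Step 5: alpha = 0.1. fail to reject H0.

n_eff = 13, pos = 6, neg = 7, p = 1.000000, fail to reject H0.


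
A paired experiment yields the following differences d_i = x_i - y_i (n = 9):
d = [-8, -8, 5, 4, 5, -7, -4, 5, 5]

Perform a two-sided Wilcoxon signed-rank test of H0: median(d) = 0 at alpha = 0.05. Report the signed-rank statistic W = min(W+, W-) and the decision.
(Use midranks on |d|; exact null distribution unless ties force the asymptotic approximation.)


Step 1: Drop any zero differences (none here) and take |d_i|.
|d| = [8, 8, 5, 4, 5, 7, 4, 5, 5]
Step 2: Midrank |d_i| (ties get averaged ranks).
ranks: |8|->8.5, |8|->8.5, |5|->4.5, |4|->1.5, |5|->4.5, |7|->7, |4|->1.5, |5|->4.5, |5|->4.5
Step 3: Attach original signs; sum ranks with positive sign and with negative sign.
W+ = 4.5 + 1.5 + 4.5 + 4.5 + 4.5 = 19.5
W- = 8.5 + 8.5 + 7 + 1.5 = 25.5
(Check: W+ + W- = 45 should equal n(n+1)/2 = 45.)
Step 4: Test statistic W = min(W+, W-) = 19.5.
Step 5: Ties in |d|, so use the tie-corrected normal approximation.
        E[W] = n(n+1)/4 = 9*10/4 = 22.5.
        Tie groups: |d|=4 (t=2), |d|=5 (t=4), |d|=8 (t=2); sum(t^3 - t) = 72.
        Var[W] = n(n+1)(2n+1)/24 - sum(t^3-t)/48 = 1710/24 - 72/48 = 69.75.
        z = (W - E[W]) / sqrt(Var[W]) = (19.5 - 22.5) / 8.3516 = -0.3592.
        Two-sided p = 2*Phi(z) = 0.719438.
Step 6: alpha = 0.05. fail to reject H0.

W+ = 19.5, W- = 25.5, W = min = 19.5, p = 0.719438, fail to reject H0.


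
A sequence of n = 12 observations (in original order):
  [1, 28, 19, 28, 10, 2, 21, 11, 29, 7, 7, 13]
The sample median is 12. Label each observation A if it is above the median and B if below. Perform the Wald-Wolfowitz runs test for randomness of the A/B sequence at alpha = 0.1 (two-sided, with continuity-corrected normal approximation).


Step 1: Compute median = 12; label A = above, B = below.
Labels in order: BAAABBABABBA  (n_A = 6, n_B = 6)
Step 2: Count runs R = 8.
Step 3: Under H0 (random ordering), E[R] = 2*n_A*n_B/(n_A+n_B) + 1 = 2*6*6/12 + 1 = 7.0000.
        Var[R] = 2*n_A*n_B*(2*n_A*n_B - n_A - n_B) / ((n_A+n_B)^2 * (n_A+n_B-1)) = 4320/1584 = 2.7273.
        SD[R] = 1.6514.
Step 4: Continuity-corrected z = (R - 0.5 - E[R]) / SD[R] = (8 - 0.5 - 7.0000) / 1.6514 = 0.3028.
Step 5: Two-sided p-value via normal approximation = 2*(1 - Phi(|z|)) = 0.762069.
Step 6: alpha = 0.1. fail to reject H0.

R = 8, z = 0.3028, p = 0.762069, fail to reject H0.


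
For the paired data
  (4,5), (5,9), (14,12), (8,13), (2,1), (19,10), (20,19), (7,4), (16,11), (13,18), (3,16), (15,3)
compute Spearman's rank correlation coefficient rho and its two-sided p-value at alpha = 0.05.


Step 1: Rank x and y separately (midranks; no ties here).
rank(x): 4->3, 5->4, 14->8, 8->6, 2->1, 19->11, 20->12, 7->5, 16->10, 13->7, 3->2, 15->9
rank(y): 5->4, 9->5, 12->8, 13->9, 1->1, 10->6, 19->12, 4->3, 11->7, 18->11, 16->10, 3->2
Step 2: d_i = R_x(i) - R_y(i); compute d_i^2.
  (3-4)^2=1, (4-5)^2=1, (8-8)^2=0, (6-9)^2=9, (1-1)^2=0, (11-6)^2=25, (12-12)^2=0, (5-3)^2=4, (10-7)^2=9, (7-11)^2=16, (2-10)^2=64, (9-2)^2=49
sum(d^2) = 178.
Step 3: rho = 1 - 6*178 / (12*(12^2 - 1)) = 1 - 1068/1716 = 0.377622.
Step 4: Under H0, t = rho * sqrt((n-2)/(1-rho^2)) = 1.2896 ~ t(10).
Step 5: Two-sided p-value from the t-distribution with 10 df = 0.226206.
Step 6: alpha = 0.05. fail to reject H0.

rho = 0.3776, p = 0.226206, fail to reject H0 at alpha = 0.05.


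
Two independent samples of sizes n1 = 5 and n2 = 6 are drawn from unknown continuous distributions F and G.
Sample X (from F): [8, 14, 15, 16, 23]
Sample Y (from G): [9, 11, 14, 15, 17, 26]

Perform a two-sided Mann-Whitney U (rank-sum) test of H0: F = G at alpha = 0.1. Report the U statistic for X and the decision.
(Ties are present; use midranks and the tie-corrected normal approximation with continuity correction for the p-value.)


Step 1: Combine and sort all 11 observations; assign midranks.
sorted (value, group): (8,X), (9,Y), (11,Y), (14,X), (14,Y), (15,X), (15,Y), (16,X), (17,Y), (23,X), (26,Y)
ranks: 8->1, 9->2, 11->3, 14->4.5, 14->4.5, 15->6.5, 15->6.5, 16->8, 17->9, 23->10, 26->11
Step 2: Rank sum for X: R1 = 1 + 4.5 + 6.5 + 8 + 10 = 30.
Step 3: U_X = R1 - n1(n1+1)/2 = 30 - 5*6/2 = 30 - 15 = 15.
       U_Y = n1*n2 - U_X = 30 - 15 = 15.
Step 4: Ties are present, so use the tie-corrected normal approximation (with continuity correction) for the p-value.
Step 5: p-value = 1.000000; compare to alpha = 0.1. fail to reject H0.

U_X = 15, p = 1.000000, fail to reject H0 at alpha = 0.1.
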